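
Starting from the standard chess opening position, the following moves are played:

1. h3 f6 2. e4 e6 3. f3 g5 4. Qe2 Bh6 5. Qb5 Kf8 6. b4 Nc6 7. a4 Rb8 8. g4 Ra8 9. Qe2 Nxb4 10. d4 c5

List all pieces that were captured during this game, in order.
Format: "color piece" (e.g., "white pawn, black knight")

Tracking captures:
  Nxb4: captured white pawn

white pawn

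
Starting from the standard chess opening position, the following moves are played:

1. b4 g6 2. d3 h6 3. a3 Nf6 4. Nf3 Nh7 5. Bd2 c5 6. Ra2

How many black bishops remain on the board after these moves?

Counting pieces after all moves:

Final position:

  a b c d e f g h
  ─────────────────
8│♜ ♞ ♝ ♛ ♚ ♝ · ♜│8
7│♟ ♟ · ♟ ♟ ♟ · ♞│7
6│· · · · · · ♟ ♟│6
5│· · ♟ · · · · ·│5
4│· ♙ · · · · · ·│4
3│♙ · · ♙ · ♘ · ·│3
2│♖ · ♙ ♗ ♙ ♙ ♙ ♙│2
1│· ♘ · ♕ ♔ ♗ · ♖│1
  ─────────────────
  a b c d e f g h


2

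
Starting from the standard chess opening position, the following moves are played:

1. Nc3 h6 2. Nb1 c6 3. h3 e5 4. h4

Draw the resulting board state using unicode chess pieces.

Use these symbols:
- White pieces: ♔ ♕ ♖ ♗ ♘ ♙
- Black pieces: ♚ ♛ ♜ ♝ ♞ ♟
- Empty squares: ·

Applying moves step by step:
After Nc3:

♜ ♞ ♝ ♛ ♚ ♝ ♞ ♜
♟ ♟ ♟ ♟ ♟ ♟ ♟ ♟
· · · · · · · ·
· · · · · · · ·
· · · · · · · ·
· · ♘ · · · · ·
♙ ♙ ♙ ♙ ♙ ♙ ♙ ♙
♖ · ♗ ♕ ♔ ♗ ♘ ♖


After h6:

♜ ♞ ♝ ♛ ♚ ♝ ♞ ♜
♟ ♟ ♟ ♟ ♟ ♟ ♟ ·
· · · · · · · ♟
· · · · · · · ·
· · · · · · · ·
· · ♘ · · · · ·
♙ ♙ ♙ ♙ ♙ ♙ ♙ ♙
♖ · ♗ ♕ ♔ ♗ ♘ ♖


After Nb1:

♜ ♞ ♝ ♛ ♚ ♝ ♞ ♜
♟ ♟ ♟ ♟ ♟ ♟ ♟ ·
· · · · · · · ♟
· · · · · · · ·
· · · · · · · ·
· · · · · · · ·
♙ ♙ ♙ ♙ ♙ ♙ ♙ ♙
♖ ♘ ♗ ♕ ♔ ♗ ♘ ♖


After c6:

♜ ♞ ♝ ♛ ♚ ♝ ♞ ♜
♟ ♟ · ♟ ♟ ♟ ♟ ·
· · ♟ · · · · ♟
· · · · · · · ·
· · · · · · · ·
· · · · · · · ·
♙ ♙ ♙ ♙ ♙ ♙ ♙ ♙
♖ ♘ ♗ ♕ ♔ ♗ ♘ ♖


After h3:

♜ ♞ ♝ ♛ ♚ ♝ ♞ ♜
♟ ♟ · ♟ ♟ ♟ ♟ ·
· · ♟ · · · · ♟
· · · · · · · ·
· · · · · · · ·
· · · · · · · ♙
♙ ♙ ♙ ♙ ♙ ♙ ♙ ·
♖ ♘ ♗ ♕ ♔ ♗ ♘ ♖


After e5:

♜ ♞ ♝ ♛ ♚ ♝ ♞ ♜
♟ ♟ · ♟ · ♟ ♟ ·
· · ♟ · · · · ♟
· · · · ♟ · · ·
· · · · · · · ·
· · · · · · · ♙
♙ ♙ ♙ ♙ ♙ ♙ ♙ ·
♖ ♘ ♗ ♕ ♔ ♗ ♘ ♖


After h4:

♜ ♞ ♝ ♛ ♚ ♝ ♞ ♜
♟ ♟ · ♟ · ♟ ♟ ·
· · ♟ · · · · ♟
· · · · ♟ · · ·
· · · · · · · ♙
· · · · · · · ·
♙ ♙ ♙ ♙ ♙ ♙ ♙ ·
♖ ♘ ♗ ♕ ♔ ♗ ♘ ♖



  a b c d e f g h
  ─────────────────
8│♜ ♞ ♝ ♛ ♚ ♝ ♞ ♜│8
7│♟ ♟ · ♟ · ♟ ♟ ·│7
6│· · ♟ · · · · ♟│6
5│· · · · ♟ · · ·│5
4│· · · · · · · ♙│4
3│· · · · · · · ·│3
2│♙ ♙ ♙ ♙ ♙ ♙ ♙ ·│2
1│♖ ♘ ♗ ♕ ♔ ♗ ♘ ♖│1
  ─────────────────
  a b c d e f g h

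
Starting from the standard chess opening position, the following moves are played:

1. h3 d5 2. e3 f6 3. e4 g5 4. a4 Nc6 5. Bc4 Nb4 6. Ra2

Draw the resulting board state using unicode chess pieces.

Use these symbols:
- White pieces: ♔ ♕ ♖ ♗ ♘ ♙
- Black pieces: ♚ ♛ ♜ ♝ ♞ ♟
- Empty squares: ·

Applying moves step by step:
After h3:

♜ ♞ ♝ ♛ ♚ ♝ ♞ ♜
♟ ♟ ♟ ♟ ♟ ♟ ♟ ♟
· · · · · · · ·
· · · · · · · ·
· · · · · · · ·
· · · · · · · ♙
♙ ♙ ♙ ♙ ♙ ♙ ♙ ·
♖ ♘ ♗ ♕ ♔ ♗ ♘ ♖


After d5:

♜ ♞ ♝ ♛ ♚ ♝ ♞ ♜
♟ ♟ ♟ · ♟ ♟ ♟ ♟
· · · · · · · ·
· · · ♟ · · · ·
· · · · · · · ·
· · · · · · · ♙
♙ ♙ ♙ ♙ ♙ ♙ ♙ ·
♖ ♘ ♗ ♕ ♔ ♗ ♘ ♖


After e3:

♜ ♞ ♝ ♛ ♚ ♝ ♞ ♜
♟ ♟ ♟ · ♟ ♟ ♟ ♟
· · · · · · · ·
· · · ♟ · · · ·
· · · · · · · ·
· · · · ♙ · · ♙
♙ ♙ ♙ ♙ · ♙ ♙ ·
♖ ♘ ♗ ♕ ♔ ♗ ♘ ♖


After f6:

♜ ♞ ♝ ♛ ♚ ♝ ♞ ♜
♟ ♟ ♟ · ♟ · ♟ ♟
· · · · · ♟ · ·
· · · ♟ · · · ·
· · · · · · · ·
· · · · ♙ · · ♙
♙ ♙ ♙ ♙ · ♙ ♙ ·
♖ ♘ ♗ ♕ ♔ ♗ ♘ ♖


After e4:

♜ ♞ ♝ ♛ ♚ ♝ ♞ ♜
♟ ♟ ♟ · ♟ · ♟ ♟
· · · · · ♟ · ·
· · · ♟ · · · ·
· · · · ♙ · · ·
· · · · · · · ♙
♙ ♙ ♙ ♙ · ♙ ♙ ·
♖ ♘ ♗ ♕ ♔ ♗ ♘ ♖


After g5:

♜ ♞ ♝ ♛ ♚ ♝ ♞ ♜
♟ ♟ ♟ · ♟ · · ♟
· · · · · ♟ · ·
· · · ♟ · · ♟ ·
· · · · ♙ · · ·
· · · · · · · ♙
♙ ♙ ♙ ♙ · ♙ ♙ ·
♖ ♘ ♗ ♕ ♔ ♗ ♘ ♖


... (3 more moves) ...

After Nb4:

♜ · ♝ ♛ ♚ ♝ ♞ ♜
♟ ♟ ♟ · ♟ · · ♟
· · · · · ♟ · ·
· · · ♟ · · ♟ ·
♙ ♞ ♗ · ♙ · · ·
· · · · · · · ♙
· ♙ ♙ ♙ · ♙ ♙ ·
♖ ♘ ♗ ♕ ♔ · ♘ ♖


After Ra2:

♜ · ♝ ♛ ♚ ♝ ♞ ♜
♟ ♟ ♟ · ♟ · · ♟
· · · · · ♟ · ·
· · · ♟ · · ♟ ·
♙ ♞ ♗ · ♙ · · ·
· · · · · · · ♙
♖ ♙ ♙ ♙ · ♙ ♙ ·
· ♘ ♗ ♕ ♔ · ♘ ♖



  a b c d e f g h
  ─────────────────
8│♜ · ♝ ♛ ♚ ♝ ♞ ♜│8
7│♟ ♟ ♟ · ♟ · · ♟│7
6│· · · · · ♟ · ·│6
5│· · · ♟ · · ♟ ·│5
4│♙ ♞ ♗ · ♙ · · ·│4
3│· · · · · · · ♙│3
2│♖ ♙ ♙ ♙ · ♙ ♙ ·│2
1│· ♘ ♗ ♕ ♔ · ♘ ♖│1
  ─────────────────
  a b c d e f g h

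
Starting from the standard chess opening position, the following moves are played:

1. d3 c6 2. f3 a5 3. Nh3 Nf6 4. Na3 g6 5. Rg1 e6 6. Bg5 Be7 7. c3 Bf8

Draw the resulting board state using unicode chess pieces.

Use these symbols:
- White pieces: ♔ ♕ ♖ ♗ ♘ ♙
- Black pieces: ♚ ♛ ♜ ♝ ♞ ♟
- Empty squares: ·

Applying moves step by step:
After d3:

♜ ♞ ♝ ♛ ♚ ♝ ♞ ♜
♟ ♟ ♟ ♟ ♟ ♟ ♟ ♟
· · · · · · · ·
· · · · · · · ·
· · · · · · · ·
· · · ♙ · · · ·
♙ ♙ ♙ · ♙ ♙ ♙ ♙
♖ ♘ ♗ ♕ ♔ ♗ ♘ ♖


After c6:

♜ ♞ ♝ ♛ ♚ ♝ ♞ ♜
♟ ♟ · ♟ ♟ ♟ ♟ ♟
· · ♟ · · · · ·
· · · · · · · ·
· · · · · · · ·
· · · ♙ · · · ·
♙ ♙ ♙ · ♙ ♙ ♙ ♙
♖ ♘ ♗ ♕ ♔ ♗ ♘ ♖


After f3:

♜ ♞ ♝ ♛ ♚ ♝ ♞ ♜
♟ ♟ · ♟ ♟ ♟ ♟ ♟
· · ♟ · · · · ·
· · · · · · · ·
· · · · · · · ·
· · · ♙ · ♙ · ·
♙ ♙ ♙ · ♙ · ♙ ♙
♖ ♘ ♗ ♕ ♔ ♗ ♘ ♖


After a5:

♜ ♞ ♝ ♛ ♚ ♝ ♞ ♜
· ♟ · ♟ ♟ ♟ ♟ ♟
· · ♟ · · · · ·
♟ · · · · · · ·
· · · · · · · ·
· · · ♙ · ♙ · ·
♙ ♙ ♙ · ♙ · ♙ ♙
♖ ♘ ♗ ♕ ♔ ♗ ♘ ♖


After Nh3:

♜ ♞ ♝ ♛ ♚ ♝ ♞ ♜
· ♟ · ♟ ♟ ♟ ♟ ♟
· · ♟ · · · · ·
♟ · · · · · · ·
· · · · · · · ·
· · · ♙ · ♙ · ♘
♙ ♙ ♙ · ♙ · ♙ ♙
♖ ♘ ♗ ♕ ♔ ♗ · ♖


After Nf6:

♜ ♞ ♝ ♛ ♚ ♝ · ♜
· ♟ · ♟ ♟ ♟ ♟ ♟
· · ♟ · · ♞ · ·
♟ · · · · · · ·
· · · · · · · ·
· · · ♙ · ♙ · ♘
♙ ♙ ♙ · ♙ · ♙ ♙
♖ ♘ ♗ ♕ ♔ ♗ · ♖


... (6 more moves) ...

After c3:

♜ ♞ ♝ ♛ ♚ · · ♜
· ♟ · ♟ ♝ ♟ · ♟
· · ♟ · ♟ ♞ ♟ ·
♟ · · · · · ♗ ·
· · · · · · · ·
♘ · ♙ ♙ · ♙ · ♘
♙ ♙ · · ♙ · ♙ ♙
♖ · · ♕ ♔ ♗ ♖ ·


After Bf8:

♜ ♞ ♝ ♛ ♚ ♝ · ♜
· ♟ · ♟ · ♟ · ♟
· · ♟ · ♟ ♞ ♟ ·
♟ · · · · · ♗ ·
· · · · · · · ·
♘ · ♙ ♙ · ♙ · ♘
♙ ♙ · · ♙ · ♙ ♙
♖ · · ♕ ♔ ♗ ♖ ·



  a b c d e f g h
  ─────────────────
8│♜ ♞ ♝ ♛ ♚ ♝ · ♜│8
7│· ♟ · ♟ · ♟ · ♟│7
6│· · ♟ · ♟ ♞ ♟ ·│6
5│♟ · · · · · ♗ ·│5
4│· · · · · · · ·│4
3│♘ · ♙ ♙ · ♙ · ♘│3
2│♙ ♙ · · ♙ · ♙ ♙│2
1│♖ · · ♕ ♔ ♗ ♖ ·│1
  ─────────────────
  a b c d e f g h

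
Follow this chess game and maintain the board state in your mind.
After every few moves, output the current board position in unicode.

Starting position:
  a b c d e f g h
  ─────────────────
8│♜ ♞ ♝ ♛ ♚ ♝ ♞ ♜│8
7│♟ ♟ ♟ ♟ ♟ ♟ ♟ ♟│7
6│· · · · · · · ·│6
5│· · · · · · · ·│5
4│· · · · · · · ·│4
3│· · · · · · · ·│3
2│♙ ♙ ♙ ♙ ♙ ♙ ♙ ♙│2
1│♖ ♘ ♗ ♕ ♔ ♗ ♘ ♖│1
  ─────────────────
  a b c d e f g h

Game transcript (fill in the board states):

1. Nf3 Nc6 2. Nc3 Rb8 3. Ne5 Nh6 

  a b c d e f g h
  ─────────────────
8│· ♜ ♝ ♛ ♚ ♝ · ♜│8
7│♟ ♟ ♟ ♟ ♟ ♟ ♟ ♟│7
6│· · ♞ · · · · ♞│6
5│· · · · ♘ · · ·│5
4│· · · · · · · ·│4
3│· · ♘ · · · · ·│3
2│♙ ♙ ♙ ♙ ♙ ♙ ♙ ♙│2
1│♖ · ♗ ♕ ♔ ♗ · ♖│1
  ─────────────────
  a b c d e f g h

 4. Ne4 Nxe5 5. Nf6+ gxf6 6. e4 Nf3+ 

  a b c d e f g h
  ─────────────────
8│· ♜ ♝ ♛ ♚ ♝ · ♜│8
7│♟ ♟ ♟ ♟ ♟ ♟ · ♟│7
6│· · · · · ♟ · ♞│6
5│· · · · · · · ·│5
4│· · · · ♙ · · ·│4
3│· · · · · ♞ · ·│3
2│♙ ♙ ♙ ♙ · ♙ ♙ ♙│2
1│♖ · ♗ ♕ ♔ ♗ · ♖│1
  ─────────────────
  a b c d e f g h

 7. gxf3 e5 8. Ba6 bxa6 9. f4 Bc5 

  a b c d e f g h
  ─────────────────
8│· ♜ ♝ ♛ ♚ · · ♜│8
7│♟ · ♟ ♟ · ♟ · ♟│7
6│♟ · · · · ♟ · ♞│6
5│· · ♝ · ♟ · · ·│5
4│· · · · ♙ ♙ · ·│4
3│· · · · · · · ·│3
2│♙ ♙ ♙ ♙ · ♙ · ♙│2
1│♖ · ♗ ♕ ♔ · · ♖│1
  ─────────────────
  a b c d e f g h

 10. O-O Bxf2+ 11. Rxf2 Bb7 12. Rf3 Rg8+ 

  a b c d e f g h
  ─────────────────
8│· ♜ · ♛ ♚ · ♜ ·│8
7│♟ ♝ ♟ ♟ · ♟ · ♟│7
6│♟ · · · · ♟ · ♞│6
5│· · · · ♟ · · ·│5
4│· · · · ♙ ♙ · ·│4
3│· · · · · ♖ · ·│3
2│♙ ♙ ♙ ♙ · · · ♙│2
1│♖ · ♗ ♕ · · ♔ ·│1
  ─────────────────
  a b c d e f g h

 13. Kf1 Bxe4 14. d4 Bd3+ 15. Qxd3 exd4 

  a b c d e f g h
  ─────────────────
8│· ♜ · ♛ ♚ · ♜ ·│8
7│♟ · ♟ ♟ · ♟ · ♟│7
6│♟ · · · · ♟ · ♞│6
5│· · · · · · · ·│5
4│· · · ♟ · ♙ · ·│4
3│· · · ♕ · ♖ · ·│3
2│♙ ♙ ♙ · · · · ♙│2
1│♖ · ♗ · · ♔ · ·│1
  ─────────────────
  a b c d e f g h



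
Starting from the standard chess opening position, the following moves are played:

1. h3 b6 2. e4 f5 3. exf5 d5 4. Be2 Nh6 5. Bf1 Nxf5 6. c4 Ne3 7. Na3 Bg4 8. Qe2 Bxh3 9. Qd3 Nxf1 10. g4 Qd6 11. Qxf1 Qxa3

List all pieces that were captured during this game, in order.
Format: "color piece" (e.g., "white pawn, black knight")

Tracking captures:
  exf5: captured black pawn
  Nxf5: captured white pawn
  Bxh3: captured white pawn
  Nxf1: captured white bishop
  Qxf1: captured black knight
  Qxa3: captured white knight

black pawn, white pawn, white pawn, white bishop, black knight, white knight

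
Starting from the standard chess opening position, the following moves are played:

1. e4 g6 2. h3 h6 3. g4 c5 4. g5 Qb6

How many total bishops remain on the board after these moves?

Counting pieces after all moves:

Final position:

  a b c d e f g h
  ─────────────────
8│♜ ♞ ♝ · ♚ ♝ ♞ ♜│8
7│♟ ♟ · ♟ ♟ ♟ · ·│7
6│· ♛ · · · · ♟ ♟│6
5│· · ♟ · · · ♙ ·│5
4│· · · · ♙ · · ·│4
3│· · · · · · · ♙│3
2│♙ ♙ ♙ ♙ · ♙ · ·│2
1│♖ ♘ ♗ ♕ ♔ ♗ ♘ ♖│1
  ─────────────────
  a b c d e f g h


4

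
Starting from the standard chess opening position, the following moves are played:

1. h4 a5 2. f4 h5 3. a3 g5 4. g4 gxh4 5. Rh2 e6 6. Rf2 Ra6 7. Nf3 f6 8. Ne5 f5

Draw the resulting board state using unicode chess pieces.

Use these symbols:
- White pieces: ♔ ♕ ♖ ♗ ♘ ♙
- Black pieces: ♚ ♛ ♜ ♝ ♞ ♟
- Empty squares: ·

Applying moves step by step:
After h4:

♜ ♞ ♝ ♛ ♚ ♝ ♞ ♜
♟ ♟ ♟ ♟ ♟ ♟ ♟ ♟
· · · · · · · ·
· · · · · · · ·
· · · · · · · ♙
· · · · · · · ·
♙ ♙ ♙ ♙ ♙ ♙ ♙ ·
♖ ♘ ♗ ♕ ♔ ♗ ♘ ♖


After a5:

♜ ♞ ♝ ♛ ♚ ♝ ♞ ♜
· ♟ ♟ ♟ ♟ ♟ ♟ ♟
· · · · · · · ·
♟ · · · · · · ·
· · · · · · · ♙
· · · · · · · ·
♙ ♙ ♙ ♙ ♙ ♙ ♙ ·
♖ ♘ ♗ ♕ ♔ ♗ ♘ ♖


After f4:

♜ ♞ ♝ ♛ ♚ ♝ ♞ ♜
· ♟ ♟ ♟ ♟ ♟ ♟ ♟
· · · · · · · ·
♟ · · · · · · ·
· · · · · ♙ · ♙
· · · · · · · ·
♙ ♙ ♙ ♙ ♙ · ♙ ·
♖ ♘ ♗ ♕ ♔ ♗ ♘ ♖


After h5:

♜ ♞ ♝ ♛ ♚ ♝ ♞ ♜
· ♟ ♟ ♟ ♟ ♟ ♟ ·
· · · · · · · ·
♟ · · · · · · ♟
· · · · · ♙ · ♙
· · · · · · · ·
♙ ♙ ♙ ♙ ♙ · ♙ ·
♖ ♘ ♗ ♕ ♔ ♗ ♘ ♖


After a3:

♜ ♞ ♝ ♛ ♚ ♝ ♞ ♜
· ♟ ♟ ♟ ♟ ♟ ♟ ·
· · · · · · · ·
♟ · · · · · · ♟
· · · · · ♙ · ♙
♙ · · · · · · ·
· ♙ ♙ ♙ ♙ · ♙ ·
♖ ♘ ♗ ♕ ♔ ♗ ♘ ♖


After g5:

♜ ♞ ♝ ♛ ♚ ♝ ♞ ♜
· ♟ ♟ ♟ ♟ ♟ · ·
· · · · · · · ·
♟ · · · · · ♟ ♟
· · · · · ♙ · ♙
♙ · · · · · · ·
· ♙ ♙ ♙ ♙ · ♙ ·
♖ ♘ ♗ ♕ ♔ ♗ ♘ ♖


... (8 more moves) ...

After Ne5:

· ♞ ♝ ♛ ♚ ♝ ♞ ♜
· ♟ ♟ ♟ · · · ·
♜ · · · ♟ ♟ · ·
♟ · · · ♘ · · ♟
· · · · · ♙ ♙ ♟
♙ · · · · · · ·
· ♙ ♙ ♙ ♙ ♖ · ·
♖ ♘ ♗ ♕ ♔ ♗ · ·


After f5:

· ♞ ♝ ♛ ♚ ♝ ♞ ♜
· ♟ ♟ ♟ · · · ·
♜ · · · ♟ · · ·
♟ · · · ♘ ♟ · ♟
· · · · · ♙ ♙ ♟
♙ · · · · · · ·
· ♙ ♙ ♙ ♙ ♖ · ·
♖ ♘ ♗ ♕ ♔ ♗ · ·



  a b c d e f g h
  ─────────────────
8│· ♞ ♝ ♛ ♚ ♝ ♞ ♜│8
7│· ♟ ♟ ♟ · · · ·│7
6│♜ · · · ♟ · · ·│6
5│♟ · · · ♘ ♟ · ♟│5
4│· · · · · ♙ ♙ ♟│4
3│♙ · · · · · · ·│3
2│· ♙ ♙ ♙ ♙ ♖ · ·│2
1│♖ ♘ ♗ ♕ ♔ ♗ · ·│1
  ─────────────────
  a b c d e f g h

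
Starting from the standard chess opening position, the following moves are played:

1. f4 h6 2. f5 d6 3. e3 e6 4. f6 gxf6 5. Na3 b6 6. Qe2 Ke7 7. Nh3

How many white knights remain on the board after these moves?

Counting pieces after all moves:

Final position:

  a b c d e f g h
  ─────────────────
8│♜ ♞ ♝ ♛ · ♝ ♞ ♜│8
7│♟ · ♟ · ♚ ♟ · ·│7
6│· ♟ · ♟ ♟ ♟ · ♟│6
5│· · · · · · · ·│5
4│· · · · · · · ·│4
3│♘ · · · ♙ · · ♘│3
2│♙ ♙ ♙ ♙ ♕ · ♙ ♙│2
1│♖ · ♗ · ♔ ♗ · ♖│1
  ─────────────────
  a b c d e f g h


2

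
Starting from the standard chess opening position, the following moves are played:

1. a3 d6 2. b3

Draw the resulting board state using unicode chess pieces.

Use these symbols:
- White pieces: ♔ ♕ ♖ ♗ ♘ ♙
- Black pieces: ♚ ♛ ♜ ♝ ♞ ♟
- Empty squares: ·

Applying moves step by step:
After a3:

♜ ♞ ♝ ♛ ♚ ♝ ♞ ♜
♟ ♟ ♟ ♟ ♟ ♟ ♟ ♟
· · · · · · · ·
· · · · · · · ·
· · · · · · · ·
♙ · · · · · · ·
· ♙ ♙ ♙ ♙ ♙ ♙ ♙
♖ ♘ ♗ ♕ ♔ ♗ ♘ ♖


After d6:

♜ ♞ ♝ ♛ ♚ ♝ ♞ ♜
♟ ♟ ♟ · ♟ ♟ ♟ ♟
· · · ♟ · · · ·
· · · · · · · ·
· · · · · · · ·
♙ · · · · · · ·
· ♙ ♙ ♙ ♙ ♙ ♙ ♙
♖ ♘ ♗ ♕ ♔ ♗ ♘ ♖


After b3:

♜ ♞ ♝ ♛ ♚ ♝ ♞ ♜
♟ ♟ ♟ · ♟ ♟ ♟ ♟
· · · ♟ · · · ·
· · · · · · · ·
· · · · · · · ·
♙ ♙ · · · · · ·
· · ♙ ♙ ♙ ♙ ♙ ♙
♖ ♘ ♗ ♕ ♔ ♗ ♘ ♖



  a b c d e f g h
  ─────────────────
8│♜ ♞ ♝ ♛ ♚ ♝ ♞ ♜│8
7│♟ ♟ ♟ · ♟ ♟ ♟ ♟│7
6│· · · ♟ · · · ·│6
5│· · · · · · · ·│5
4│· · · · · · · ·│4
3│♙ ♙ · · · · · ·│3
2│· · ♙ ♙ ♙ ♙ ♙ ♙│2
1│♖ ♘ ♗ ♕ ♔ ♗ ♘ ♖│1
  ─────────────────
  a b c d e f g h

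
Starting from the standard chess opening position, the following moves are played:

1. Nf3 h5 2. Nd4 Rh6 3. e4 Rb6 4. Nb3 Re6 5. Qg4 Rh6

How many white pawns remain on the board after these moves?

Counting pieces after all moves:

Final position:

  a b c d e f g h
  ─────────────────
8│♜ ♞ ♝ ♛ ♚ ♝ ♞ ·│8
7│♟ ♟ ♟ ♟ ♟ ♟ ♟ ·│7
6│· · · · · · · ♜│6
5│· · · · · · · ♟│5
4│· · · · ♙ · ♕ ·│4
3│· ♘ · · · · · ·│3
2│♙ ♙ ♙ ♙ · ♙ ♙ ♙│2
1│♖ ♘ ♗ · ♔ ♗ · ♖│1
  ─────────────────
  a b c d e f g h


8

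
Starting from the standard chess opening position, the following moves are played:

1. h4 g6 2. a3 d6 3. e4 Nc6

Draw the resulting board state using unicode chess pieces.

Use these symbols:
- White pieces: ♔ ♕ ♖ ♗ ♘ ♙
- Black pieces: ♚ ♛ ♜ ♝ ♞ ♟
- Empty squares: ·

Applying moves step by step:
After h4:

♜ ♞ ♝ ♛ ♚ ♝ ♞ ♜
♟ ♟ ♟ ♟ ♟ ♟ ♟ ♟
· · · · · · · ·
· · · · · · · ·
· · · · · · · ♙
· · · · · · · ·
♙ ♙ ♙ ♙ ♙ ♙ ♙ ·
♖ ♘ ♗ ♕ ♔ ♗ ♘ ♖


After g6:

♜ ♞ ♝ ♛ ♚ ♝ ♞ ♜
♟ ♟ ♟ ♟ ♟ ♟ · ♟
· · · · · · ♟ ·
· · · · · · · ·
· · · · · · · ♙
· · · · · · · ·
♙ ♙ ♙ ♙ ♙ ♙ ♙ ·
♖ ♘ ♗ ♕ ♔ ♗ ♘ ♖


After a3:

♜ ♞ ♝ ♛ ♚ ♝ ♞ ♜
♟ ♟ ♟ ♟ ♟ ♟ · ♟
· · · · · · ♟ ·
· · · · · · · ·
· · · · · · · ♙
♙ · · · · · · ·
· ♙ ♙ ♙ ♙ ♙ ♙ ·
♖ ♘ ♗ ♕ ♔ ♗ ♘ ♖


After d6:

♜ ♞ ♝ ♛ ♚ ♝ ♞ ♜
♟ ♟ ♟ · ♟ ♟ · ♟
· · · ♟ · · ♟ ·
· · · · · · · ·
· · · · · · · ♙
♙ · · · · · · ·
· ♙ ♙ ♙ ♙ ♙ ♙ ·
♖ ♘ ♗ ♕ ♔ ♗ ♘ ♖


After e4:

♜ ♞ ♝ ♛ ♚ ♝ ♞ ♜
♟ ♟ ♟ · ♟ ♟ · ♟
· · · ♟ · · ♟ ·
· · · · · · · ·
· · · · ♙ · · ♙
♙ · · · · · · ·
· ♙ ♙ ♙ · ♙ ♙ ·
♖ ♘ ♗ ♕ ♔ ♗ ♘ ♖


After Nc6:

♜ · ♝ ♛ ♚ ♝ ♞ ♜
♟ ♟ ♟ · ♟ ♟ · ♟
· · ♞ ♟ · · ♟ ·
· · · · · · · ·
· · · · ♙ · · ♙
♙ · · · · · · ·
· ♙ ♙ ♙ · ♙ ♙ ·
♖ ♘ ♗ ♕ ♔ ♗ ♘ ♖



  a b c d e f g h
  ─────────────────
8│♜ · ♝ ♛ ♚ ♝ ♞ ♜│8
7│♟ ♟ ♟ · ♟ ♟ · ♟│7
6│· · ♞ ♟ · · ♟ ·│6
5│· · · · · · · ·│5
4│· · · · ♙ · · ♙│4
3│♙ · · · · · · ·│3
2│· ♙ ♙ ♙ · ♙ ♙ ·│2
1│♖ ♘ ♗ ♕ ♔ ♗ ♘ ♖│1
  ─────────────────
  a b c d e f g h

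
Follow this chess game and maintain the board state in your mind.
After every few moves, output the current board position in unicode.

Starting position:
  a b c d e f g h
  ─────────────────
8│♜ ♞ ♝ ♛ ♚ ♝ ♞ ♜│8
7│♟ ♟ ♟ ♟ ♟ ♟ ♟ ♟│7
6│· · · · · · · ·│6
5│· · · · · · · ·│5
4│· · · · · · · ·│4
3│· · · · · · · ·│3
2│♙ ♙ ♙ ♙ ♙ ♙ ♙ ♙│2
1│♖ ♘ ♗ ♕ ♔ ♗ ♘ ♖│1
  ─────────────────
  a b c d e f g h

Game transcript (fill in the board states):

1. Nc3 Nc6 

  a b c d e f g h
  ─────────────────
8│♜ · ♝ ♛ ♚ ♝ ♞ ♜│8
7│♟ ♟ ♟ ♟ ♟ ♟ ♟ ♟│7
6│· · ♞ · · · · ·│6
5│· · · · · · · ·│5
4│· · · · · · · ·│4
3│· · ♘ · · · · ·│3
2│♙ ♙ ♙ ♙ ♙ ♙ ♙ ♙│2
1│♖ · ♗ ♕ ♔ ♗ ♘ ♖│1
  ─────────────────
  a b c d e f g h

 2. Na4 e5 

  a b c d e f g h
  ─────────────────
8│♜ · ♝ ♛ ♚ ♝ ♞ ♜│8
7│♟ ♟ ♟ ♟ · ♟ ♟ ♟│7
6│· · ♞ · · · · ·│6
5│· · · · ♟ · · ·│5
4│♘ · · · · · · ·│4
3│· · · · · · · ·│3
2│♙ ♙ ♙ ♙ ♙ ♙ ♙ ♙│2
1│♖ · ♗ ♕ ♔ ♗ ♘ ♖│1
  ─────────────────
  a b c d e f g h

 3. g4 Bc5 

  a b c d e f g h
  ─────────────────
8│♜ · ♝ ♛ ♚ · ♞ ♜│8
7│♟ ♟ ♟ ♟ · ♟ ♟ ♟│7
6│· · ♞ · · · · ·│6
5│· · ♝ · ♟ · · ·│5
4│♘ · · · · · ♙ ·│4
3│· · · · · · · ·│3
2│♙ ♙ ♙ ♙ ♙ ♙ · ♙│2
1│♖ · ♗ ♕ ♔ ♗ ♘ ♖│1
  ─────────────────
  a b c d e f g h

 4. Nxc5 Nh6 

  a b c d e f g h
  ─────────────────
8│♜ · ♝ ♛ ♚ · · ♜│8
7│♟ ♟ ♟ ♟ · ♟ ♟ ♟│7
6│· · ♞ · · · · ♞│6
5│· · ♘ · ♟ · · ·│5
4│· · · · · · ♙ ·│4
3│· · · · · · · ·│3
2│♙ ♙ ♙ ♙ ♙ ♙ · ♙│2
1│♖ · ♗ ♕ ♔ ♗ ♘ ♖│1
  ─────────────────
  a b c d e f g h

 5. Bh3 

  a b c d e f g h
  ─────────────────
8│♜ · ♝ ♛ ♚ · · ♜│8
7│♟ ♟ ♟ ♟ · ♟ ♟ ♟│7
6│· · ♞ · · · · ♞│6
5│· · ♘ · ♟ · · ·│5
4│· · · · · · ♙ ·│4
3│· · · · · · · ♗│3
2│♙ ♙ ♙ ♙ ♙ ♙ · ♙│2
1│♖ · ♗ ♕ ♔ · ♘ ♖│1
  ─────────────────
  a b c d e f g h


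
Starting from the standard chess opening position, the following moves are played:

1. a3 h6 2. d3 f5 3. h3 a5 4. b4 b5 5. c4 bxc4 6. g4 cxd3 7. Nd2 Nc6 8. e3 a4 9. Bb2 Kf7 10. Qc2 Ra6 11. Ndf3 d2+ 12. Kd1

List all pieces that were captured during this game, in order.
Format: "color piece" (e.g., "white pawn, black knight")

Tracking captures:
  bxc4: captured white pawn
  cxd3: captured white pawn

white pawn, white pawn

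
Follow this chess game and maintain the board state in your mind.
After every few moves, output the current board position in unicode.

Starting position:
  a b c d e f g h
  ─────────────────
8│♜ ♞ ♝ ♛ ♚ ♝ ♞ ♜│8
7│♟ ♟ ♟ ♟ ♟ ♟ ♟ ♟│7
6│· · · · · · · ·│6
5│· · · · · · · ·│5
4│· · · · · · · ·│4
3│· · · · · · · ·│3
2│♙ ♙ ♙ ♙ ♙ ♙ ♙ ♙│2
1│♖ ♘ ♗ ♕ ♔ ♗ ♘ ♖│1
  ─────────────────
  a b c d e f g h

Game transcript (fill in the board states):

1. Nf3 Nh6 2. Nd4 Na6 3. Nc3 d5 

  a b c d e f g h
  ─────────────────
8│♜ · ♝ ♛ ♚ ♝ · ♜│8
7│♟ ♟ ♟ · ♟ ♟ ♟ ♟│7
6│♞ · · · · · · ♞│6
5│· · · ♟ · · · ·│5
4│· · · ♘ · · · ·│4
3│· · ♘ · · · · ·│3
2│♙ ♙ ♙ ♙ ♙ ♙ ♙ ♙│2
1│♖ · ♗ ♕ ♔ ♗ · ♖│1
  ─────────────────
  a b c d e f g h

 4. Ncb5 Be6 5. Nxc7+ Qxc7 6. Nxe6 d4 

  a b c d e f g h
  ─────────────────
8│♜ · · · ♚ ♝ · ♜│8
7│♟ ♟ ♛ · ♟ ♟ ♟ ♟│7
6│♞ · · · ♘ · · ♞│6
5│· · · · · · · ·│5
4│· · · ♟ · · · ·│4
3│· · · · · · · ·│3
2│♙ ♙ ♙ ♙ ♙ ♙ ♙ ♙│2
1│♖ · ♗ ♕ ♔ ♗ · ♖│1
  ─────────────────
  a b c d e f g h

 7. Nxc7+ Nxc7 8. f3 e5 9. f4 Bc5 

  a b c d e f g h
  ─────────────────
8│♜ · · · ♚ · · ♜│8
7│♟ ♟ ♞ · · ♟ ♟ ♟│7
6│· · · · · · · ♞│6
5│· · ♝ · ♟ · · ·│5
4│· · · ♟ · ♙ · ·│4
3│· · · · · · · ·│3
2│♙ ♙ ♙ ♙ ♙ · ♙ ♙│2
1│♖ · ♗ ♕ ♔ ♗ · ♖│1
  ─────────────────
  a b c d e f g h

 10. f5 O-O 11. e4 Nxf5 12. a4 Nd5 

  a b c d e f g h
  ─────────────────
8│♜ · · · · ♜ ♚ ·│8
7│♟ ♟ · · · ♟ ♟ ♟│7
6│· · · · · · · ·│6
5│· · ♝ ♞ ♟ ♞ · ·│5
4│♙ · · ♟ ♙ · · ·│4
3│· · · · · · · ·│3
2│· ♙ ♙ ♙ · · ♙ ♙│2
1│♖ · ♗ ♕ ♔ ♗ · ♖│1
  ─────────────────
  a b c d e f g h

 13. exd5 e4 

  a b c d e f g h
  ─────────────────
8│♜ · · · · ♜ ♚ ·│8
7│♟ ♟ · · · ♟ ♟ ♟│7
6│· · · · · · · ·│6
5│· · ♝ ♙ · ♞ · ·│5
4│♙ · · ♟ ♟ · · ·│4
3│· · · · · · · ·│3
2│· ♙ ♙ ♙ · · ♙ ♙│2
1│♖ · ♗ ♕ ♔ ♗ · ♖│1
  ─────────────────
  a b c d e f g h


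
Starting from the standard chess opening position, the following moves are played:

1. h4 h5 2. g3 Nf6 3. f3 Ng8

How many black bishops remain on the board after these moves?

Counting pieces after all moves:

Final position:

  a b c d e f g h
  ─────────────────
8│♜ ♞ ♝ ♛ ♚ ♝ ♞ ♜│8
7│♟ ♟ ♟ ♟ ♟ ♟ ♟ ·│7
6│· · · · · · · ·│6
5│· · · · · · · ♟│5
4│· · · · · · · ♙│4
3│· · · · · ♙ ♙ ·│3
2│♙ ♙ ♙ ♙ ♙ · · ·│2
1│♖ ♘ ♗ ♕ ♔ ♗ ♘ ♖│1
  ─────────────────
  a b c d e f g h


2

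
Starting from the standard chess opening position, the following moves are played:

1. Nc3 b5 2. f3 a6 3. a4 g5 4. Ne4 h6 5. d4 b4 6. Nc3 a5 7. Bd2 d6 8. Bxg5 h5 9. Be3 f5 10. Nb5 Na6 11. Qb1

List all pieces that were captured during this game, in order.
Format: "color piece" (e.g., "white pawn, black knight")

Tracking captures:
  Bxg5: captured black pawn

black pawn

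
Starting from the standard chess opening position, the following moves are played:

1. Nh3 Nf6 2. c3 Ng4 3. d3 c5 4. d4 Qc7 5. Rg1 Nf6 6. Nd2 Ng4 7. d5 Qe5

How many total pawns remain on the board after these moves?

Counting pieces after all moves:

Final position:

  a b c d e f g h
  ─────────────────
8│♜ ♞ ♝ · ♚ ♝ · ♜│8
7│♟ ♟ · ♟ ♟ ♟ ♟ ♟│7
6│· · · · · · · ·│6
5│· · ♟ ♙ ♛ · · ·│5
4│· · · · · · ♞ ·│4
3│· · ♙ · · · · ♘│3
2│♙ ♙ · ♘ ♙ ♙ ♙ ♙│2
1│♖ · ♗ ♕ ♔ ♗ ♖ ·│1
  ─────────────────
  a b c d e f g h


16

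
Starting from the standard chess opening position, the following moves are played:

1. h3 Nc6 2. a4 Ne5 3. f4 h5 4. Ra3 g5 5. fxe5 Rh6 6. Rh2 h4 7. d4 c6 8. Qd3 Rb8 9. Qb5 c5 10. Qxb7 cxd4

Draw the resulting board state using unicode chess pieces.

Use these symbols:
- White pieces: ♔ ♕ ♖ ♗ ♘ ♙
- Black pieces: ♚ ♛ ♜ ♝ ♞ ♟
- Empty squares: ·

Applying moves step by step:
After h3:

♜ ♞ ♝ ♛ ♚ ♝ ♞ ♜
♟ ♟ ♟ ♟ ♟ ♟ ♟ ♟
· · · · · · · ·
· · · · · · · ·
· · · · · · · ·
· · · · · · · ♙
♙ ♙ ♙ ♙ ♙ ♙ ♙ ·
♖ ♘ ♗ ♕ ♔ ♗ ♘ ♖


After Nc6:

♜ · ♝ ♛ ♚ ♝ ♞ ♜
♟ ♟ ♟ ♟ ♟ ♟ ♟ ♟
· · ♞ · · · · ·
· · · · · · · ·
· · · · · · · ·
· · · · · · · ♙
♙ ♙ ♙ ♙ ♙ ♙ ♙ ·
♖ ♘ ♗ ♕ ♔ ♗ ♘ ♖


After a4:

♜ · ♝ ♛ ♚ ♝ ♞ ♜
♟ ♟ ♟ ♟ ♟ ♟ ♟ ♟
· · ♞ · · · · ·
· · · · · · · ·
♙ · · · · · · ·
· · · · · · · ♙
· ♙ ♙ ♙ ♙ ♙ ♙ ·
♖ ♘ ♗ ♕ ♔ ♗ ♘ ♖


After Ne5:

♜ · ♝ ♛ ♚ ♝ ♞ ♜
♟ ♟ ♟ ♟ ♟ ♟ ♟ ♟
· · · · · · · ·
· · · · ♞ · · ·
♙ · · · · · · ·
· · · · · · · ♙
· ♙ ♙ ♙ ♙ ♙ ♙ ·
♖ ♘ ♗ ♕ ♔ ♗ ♘ ♖


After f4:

♜ · ♝ ♛ ♚ ♝ ♞ ♜
♟ ♟ ♟ ♟ ♟ ♟ ♟ ♟
· · · · · · · ·
· · · · ♞ · · ·
♙ · · · · ♙ · ·
· · · · · · · ♙
· ♙ ♙ ♙ ♙ · ♙ ·
♖ ♘ ♗ ♕ ♔ ♗ ♘ ♖


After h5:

♜ · ♝ ♛ ♚ ♝ ♞ ♜
♟ ♟ ♟ ♟ ♟ ♟ ♟ ·
· · · · · · · ·
· · · · ♞ · · ♟
♙ · · · · ♙ · ·
· · · · · · · ♙
· ♙ ♙ ♙ ♙ · ♙ ·
♖ ♘ ♗ ♕ ♔ ♗ ♘ ♖


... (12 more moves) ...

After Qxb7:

· ♜ ♝ ♛ ♚ ♝ ♞ ·
♟ ♕ · ♟ ♟ ♟ · ·
· · · · · · · ♜
· · ♟ · ♙ · ♟ ·
♙ · · ♙ · · · ♟
♖ · · · · · · ♙
· ♙ ♙ · ♙ · ♙ ♖
· ♘ ♗ · ♔ ♗ ♘ ·


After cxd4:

· ♜ ♝ ♛ ♚ ♝ ♞ ·
♟ ♕ · ♟ ♟ ♟ · ·
· · · · · · · ♜
· · · · ♙ · ♟ ·
♙ · · ♟ · · · ♟
♖ · · · · · · ♙
· ♙ ♙ · ♙ · ♙ ♖
· ♘ ♗ · ♔ ♗ ♘ ·



  a b c d e f g h
  ─────────────────
8│· ♜ ♝ ♛ ♚ ♝ ♞ ·│8
7│♟ ♕ · ♟ ♟ ♟ · ·│7
6│· · · · · · · ♜│6
5│· · · · ♙ · ♟ ·│5
4│♙ · · ♟ · · · ♟│4
3│♖ · · · · · · ♙│3
2│· ♙ ♙ · ♙ · ♙ ♖│2
1│· ♘ ♗ · ♔ ♗ ♘ ·│1
  ─────────────────
  a b c d e f g h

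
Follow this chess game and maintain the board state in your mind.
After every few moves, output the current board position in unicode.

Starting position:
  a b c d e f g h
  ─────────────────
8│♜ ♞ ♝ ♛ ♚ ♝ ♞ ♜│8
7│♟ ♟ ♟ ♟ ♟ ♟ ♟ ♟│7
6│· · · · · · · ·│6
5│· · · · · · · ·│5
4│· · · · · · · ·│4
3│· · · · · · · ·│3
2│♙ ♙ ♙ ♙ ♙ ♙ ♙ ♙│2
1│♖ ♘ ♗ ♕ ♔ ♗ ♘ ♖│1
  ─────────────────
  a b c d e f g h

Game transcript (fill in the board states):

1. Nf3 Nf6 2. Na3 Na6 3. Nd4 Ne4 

  a b c d e f g h
  ─────────────────
8│♜ · ♝ ♛ ♚ ♝ · ♜│8
7│♟ ♟ ♟ ♟ ♟ ♟ ♟ ♟│7
6│♞ · · · · · · ·│6
5│· · · · · · · ·│5
4│· · · ♘ ♞ · · ·│4
3│♘ · · · · · · ·│3
2│♙ ♙ ♙ ♙ ♙ ♙ ♙ ♙│2
1│♖ · ♗ ♕ ♔ ♗ · ♖│1
  ─────────────────
  a b c d e f g h

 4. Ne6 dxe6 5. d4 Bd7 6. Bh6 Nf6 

  a b c d e f g h
  ─────────────────
8│♜ · · ♛ ♚ ♝ · ♜│8
7│♟ ♟ ♟ ♝ ♟ ♟ ♟ ♟│7
6│♞ · · · ♟ ♞ · ♗│6
5│· · · · · · · ·│5
4│· · · ♙ · · · ·│4
3│♘ · · · · · · ·│3
2│♙ ♙ ♙ · ♙ ♙ ♙ ♙│2
1│♖ · · ♕ ♔ ♗ · ♖│1
  ─────────────────
  a b c d e f g h

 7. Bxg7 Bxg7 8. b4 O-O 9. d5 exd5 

  a b c d e f g h
  ─────────────────
8│♜ · · ♛ · ♜ ♚ ·│8
7│♟ ♟ ♟ ♝ ♟ ♟ ♝ ♟│7
6│♞ · · · · ♞ · ·│6
5│· · · ♟ · · · ·│5
4│· ♙ · · · · · ·│4
3│♘ · · · · · · ·│3
2│♙ · ♙ · ♙ ♙ ♙ ♙│2
1│♖ · · ♕ ♔ ♗ · ♖│1
  ─────────────────
  a b c d e f g h

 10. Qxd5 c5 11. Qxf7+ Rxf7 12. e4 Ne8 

  a b c d e f g h
  ─────────────────
8│♜ · · ♛ ♞ · ♚ ·│8
7│♟ ♟ · ♝ ♟ ♜ ♝ ♟│7
6│♞ · · · · · · ·│6
5│· · ♟ · · · · ·│5
4│· ♙ · · ♙ · · ·│4
3│♘ · · · · · · ·│3
2│♙ · ♙ · · ♙ ♙ ♙│2
1│♖ · · · ♔ ♗ · ♖│1
  ─────────────────
  a b c d e f g h

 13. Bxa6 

  a b c d e f g h
  ─────────────────
8│♜ · · ♛ ♞ · ♚ ·│8
7│♟ ♟ · ♝ ♟ ♜ ♝ ♟│7
6│♗ · · · · · · ·│6
5│· · ♟ · · · · ·│5
4│· ♙ · · ♙ · · ·│4
3│♘ · · · · · · ·│3
2│♙ · ♙ · · ♙ ♙ ♙│2
1│♖ · · · ♔ · · ♖│1
  ─────────────────
  a b c d e f g h


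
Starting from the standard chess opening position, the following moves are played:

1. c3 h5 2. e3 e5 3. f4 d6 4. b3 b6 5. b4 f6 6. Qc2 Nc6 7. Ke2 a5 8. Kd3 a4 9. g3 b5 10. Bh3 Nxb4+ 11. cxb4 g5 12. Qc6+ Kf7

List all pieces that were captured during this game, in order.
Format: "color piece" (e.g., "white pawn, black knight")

Tracking captures:
  Nxb4+: captured white pawn
  cxb4: captured black knight

white pawn, black knight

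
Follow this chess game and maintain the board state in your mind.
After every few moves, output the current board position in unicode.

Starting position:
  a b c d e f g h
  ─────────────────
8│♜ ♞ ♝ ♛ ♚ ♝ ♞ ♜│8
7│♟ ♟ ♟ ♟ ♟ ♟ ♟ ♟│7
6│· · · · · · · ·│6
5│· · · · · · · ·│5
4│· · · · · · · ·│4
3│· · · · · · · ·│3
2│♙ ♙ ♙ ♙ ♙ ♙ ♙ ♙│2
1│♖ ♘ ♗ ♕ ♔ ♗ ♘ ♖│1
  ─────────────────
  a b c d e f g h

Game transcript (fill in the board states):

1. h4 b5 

  a b c d e f g h
  ─────────────────
8│♜ ♞ ♝ ♛ ♚ ♝ ♞ ♜│8
7│♟ · ♟ ♟ ♟ ♟ ♟ ♟│7
6│· · · · · · · ·│6
5│· ♟ · · · · · ·│5
4│· · · · · · · ♙│4
3│· · · · · · · ·│3
2│♙ ♙ ♙ ♙ ♙ ♙ ♙ ·│2
1│♖ ♘ ♗ ♕ ♔ ♗ ♘ ♖│1
  ─────────────────
  a b c d e f g h

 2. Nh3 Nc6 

  a b c d e f g h
  ─────────────────
8│♜ · ♝ ♛ ♚ ♝ ♞ ♜│8
7│♟ · ♟ ♟ ♟ ♟ ♟ ♟│7
6│· · ♞ · · · · ·│6
5│· ♟ · · · · · ·│5
4│· · · · · · · ♙│4
3│· · · · · · · ♘│3
2│♙ ♙ ♙ ♙ ♙ ♙ ♙ ·│2
1│♖ ♘ ♗ ♕ ♔ ♗ · ♖│1
  ─────────────────
  a b c d e f g h

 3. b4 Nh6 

  a b c d e f g h
  ─────────────────
8│♜ · ♝ ♛ ♚ ♝ · ♜│8
7│♟ · ♟ ♟ ♟ ♟ ♟ ♟│7
6│· · ♞ · · · · ♞│6
5│· ♟ · · · · · ·│5
4│· ♙ · · · · · ♙│4
3│· · · · · · · ♘│3
2│♙ · ♙ ♙ ♙ ♙ ♙ ·│2
1│♖ ♘ ♗ ♕ ♔ ♗ · ♖│1
  ─────────────────
  a b c d e f g h

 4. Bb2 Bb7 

  a b c d e f g h
  ─────────────────
8│♜ · · ♛ ♚ ♝ · ♜│8
7│♟ ♝ ♟ ♟ ♟ ♟ ♟ ♟│7
6│· · ♞ · · · · ♞│6
5│· ♟ · · · · · ·│5
4│· ♙ · · · · · ♙│4
3│· · · · · · · ♘│3
2│♙ ♗ ♙ ♙ ♙ ♙ ♙ ·│2
1│♖ ♘ · ♕ ♔ ♗ · ♖│1
  ─────────────────
  a b c d e f g h

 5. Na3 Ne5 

  a b c d e f g h
  ─────────────────
8│♜ · · ♛ ♚ ♝ · ♜│8
7│♟ ♝ ♟ ♟ ♟ ♟ ♟ ♟│7
6│· · · · · · · ♞│6
5│· ♟ · · ♞ · · ·│5
4│· ♙ · · · · · ♙│4
3│♘ · · · · · · ♘│3
2│♙ ♗ ♙ ♙ ♙ ♙ ♙ ·│2
1│♖ · · ♕ ♔ ♗ · ♖│1
  ─────────────────
  a b c d e f g h



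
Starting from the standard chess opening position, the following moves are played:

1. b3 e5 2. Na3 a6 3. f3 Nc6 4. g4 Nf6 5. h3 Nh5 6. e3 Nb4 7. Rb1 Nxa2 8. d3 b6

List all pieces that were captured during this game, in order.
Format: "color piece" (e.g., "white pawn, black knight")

Tracking captures:
  Nxa2: captured white pawn

white pawn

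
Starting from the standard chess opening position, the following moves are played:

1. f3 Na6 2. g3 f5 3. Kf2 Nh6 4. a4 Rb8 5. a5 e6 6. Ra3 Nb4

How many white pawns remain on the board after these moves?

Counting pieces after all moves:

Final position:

  a b c d e f g h
  ─────────────────
8│· ♜ ♝ ♛ ♚ ♝ · ♜│8
7│♟ ♟ ♟ ♟ · · ♟ ♟│7
6│· · · · ♟ · · ♞│6
5│♙ · · · · ♟ · ·│5
4│· ♞ · · · · · ·│4
3│♖ · · · · ♙ ♙ ·│3
2│· ♙ ♙ ♙ ♙ ♔ · ♙│2
1│· ♘ ♗ ♕ · ♗ ♘ ♖│1
  ─────────────────
  a b c d e f g h


8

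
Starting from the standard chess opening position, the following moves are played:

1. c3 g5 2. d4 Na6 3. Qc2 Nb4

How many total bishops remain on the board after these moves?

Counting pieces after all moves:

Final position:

  a b c d e f g h
  ─────────────────
8│♜ · ♝ ♛ ♚ ♝ ♞ ♜│8
7│♟ ♟ ♟ ♟ ♟ ♟ · ♟│7
6│· · · · · · · ·│6
5│· · · · · · ♟ ·│5
4│· ♞ · ♙ · · · ·│4
3│· · ♙ · · · · ·│3
2│♙ ♙ ♕ · ♙ ♙ ♙ ♙│2
1│♖ ♘ ♗ · ♔ ♗ ♘ ♖│1
  ─────────────────
  a b c d e f g h


4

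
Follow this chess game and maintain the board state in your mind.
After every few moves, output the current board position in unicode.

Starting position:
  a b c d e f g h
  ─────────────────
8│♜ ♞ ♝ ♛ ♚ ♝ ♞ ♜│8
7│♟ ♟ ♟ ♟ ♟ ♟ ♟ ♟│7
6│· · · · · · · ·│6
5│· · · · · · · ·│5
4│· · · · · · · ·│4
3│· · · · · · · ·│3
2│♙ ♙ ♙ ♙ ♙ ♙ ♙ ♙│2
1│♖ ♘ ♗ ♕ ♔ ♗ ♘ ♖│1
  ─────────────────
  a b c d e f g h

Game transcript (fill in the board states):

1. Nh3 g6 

  a b c d e f g h
  ─────────────────
8│♜ ♞ ♝ ♛ ♚ ♝ ♞ ♜│8
7│♟ ♟ ♟ ♟ ♟ ♟ · ♟│7
6│· · · · · · ♟ ·│6
5│· · · · · · · ·│5
4│· · · · · · · ·│4
3│· · · · · · · ♘│3
2│♙ ♙ ♙ ♙ ♙ ♙ ♙ ♙│2
1│♖ ♘ ♗ ♕ ♔ ♗ · ♖│1
  ─────────────────
  a b c d e f g h

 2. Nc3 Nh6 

  a b c d e f g h
  ─────────────────
8│♜ ♞ ♝ ♛ ♚ ♝ · ♜│8
7│♟ ♟ ♟ ♟ ♟ ♟ · ♟│7
6│· · · · · · ♟ ♞│6
5│· · · · · · · ·│5
4│· · · · · · · ·│4
3│· · ♘ · · · · ♘│3
2│♙ ♙ ♙ ♙ ♙ ♙ ♙ ♙│2
1│♖ · ♗ ♕ ♔ ♗ · ♖│1
  ─────────────────
  a b c d e f g h

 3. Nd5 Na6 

  a b c d e f g h
  ─────────────────
8│♜ · ♝ ♛ ♚ ♝ · ♜│8
7│♟ ♟ ♟ ♟ ♟ ♟ · ♟│7
6│♞ · · · · · ♟ ♞│6
5│· · · ♘ · · · ·│5
4│· · · · · · · ·│4
3│· · · · · · · ♘│3
2│♙ ♙ ♙ ♙ ♙ ♙ ♙ ♙│2
1│♖ · ♗ ♕ ♔ ♗ · ♖│1
  ─────────────────
  a b c d e f g h

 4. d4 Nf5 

  a b c d e f g h
  ─────────────────
8│♜ · ♝ ♛ ♚ ♝ · ♜│8
7│♟ ♟ ♟ ♟ ♟ ♟ · ♟│7
6│♞ · · · · · ♟ ·│6
5│· · · ♘ · ♞ · ·│5
4│· · · ♙ · · · ·│4
3│· · · · · · · ♘│3
2│♙ ♙ ♙ · ♙ ♙ ♙ ♙│2
1│♖ · ♗ ♕ ♔ ♗ · ♖│1
  ─────────────────
  a b c d e f g h

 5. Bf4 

  a b c d e f g h
  ─────────────────
8│♜ · ♝ ♛ ♚ ♝ · ♜│8
7│♟ ♟ ♟ ♟ ♟ ♟ · ♟│7
6│♞ · · · · · ♟ ·│6
5│· · · ♘ · ♞ · ·│5
4│· · · ♙ · ♗ · ·│4
3│· · · · · · · ♘│3
2│♙ ♙ ♙ · ♙ ♙ ♙ ♙│2
1│♖ · · ♕ ♔ ♗ · ♖│1
  ─────────────────
  a b c d e f g h
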